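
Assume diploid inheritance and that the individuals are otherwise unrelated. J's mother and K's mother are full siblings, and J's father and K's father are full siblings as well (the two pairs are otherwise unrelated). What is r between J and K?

0.25

Relatedness sums over independent paths through distinct common ancestors.
J and K are related in two ways: first cousins through their mothers (r = 1/8) and first cousins through their fathers (r = 1/8) — i.e. double first cousins.
r = 1/8 + 1/8 = 0.25.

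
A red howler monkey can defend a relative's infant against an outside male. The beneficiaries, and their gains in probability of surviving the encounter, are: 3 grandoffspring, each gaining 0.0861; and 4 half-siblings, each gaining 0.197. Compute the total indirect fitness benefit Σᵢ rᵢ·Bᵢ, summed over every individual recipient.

0.261575

r to a grandoffspring = 1/4 (two parent–offspring links: r = (1/2)^2 = 1/4).
r to a half-sibling = 1/4 (half-sibs share one parent — one path of length 2: r = (1/2)^2 = 1/4).
Summing one r·B term per recipient: 3·0.25·0.0861 + 4·0.25·0.197 = 0.261575.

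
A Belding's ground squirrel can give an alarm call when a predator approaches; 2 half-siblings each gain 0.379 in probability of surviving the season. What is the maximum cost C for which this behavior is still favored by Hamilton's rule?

r to a half-sibling = 0.25 (half-sibs share one parent — one path of length 2: r = (1/2)^2 = 1/4).
Hamilton's rule: n·r·B > C, so the trait is favored while C < n·r·B = 2·0.25·0.379 = 0.1895.

0.1895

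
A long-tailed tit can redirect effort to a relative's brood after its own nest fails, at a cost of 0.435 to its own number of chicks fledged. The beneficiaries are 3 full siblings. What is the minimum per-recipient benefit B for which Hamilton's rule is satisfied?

0.29

r to a full sibling = 0.5 (full sibs share both parents — two paths of length 2: r = 2·(1/2)^2 = 1/2).
Hamilton's rule with n recipients of equal r: n·r·B > C, so B > C/(n·r) = 0.435/(3·0.5) = 0.29.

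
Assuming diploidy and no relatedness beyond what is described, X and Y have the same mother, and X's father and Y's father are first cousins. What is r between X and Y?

Relatedness sums over independent paths through distinct common ancestors.
X and Y are related in two ways: half-sibs through their shared mother (r = 1/4) and second cousins through their fathers (r = 1/32).
r = 1/4 + 1/32 = 9/32 = 0.28125.

0.28125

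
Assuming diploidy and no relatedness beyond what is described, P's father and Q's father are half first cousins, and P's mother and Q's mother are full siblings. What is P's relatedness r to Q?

Wright's path rule: contributions from independent ancestry routes add.
P and Q are related in two ways: half second cousins through their fathers (r = 1/64) and first cousins through their mothers (r = 1/8).
r = 1/64 + 1/8 = 0.140625.

0.140625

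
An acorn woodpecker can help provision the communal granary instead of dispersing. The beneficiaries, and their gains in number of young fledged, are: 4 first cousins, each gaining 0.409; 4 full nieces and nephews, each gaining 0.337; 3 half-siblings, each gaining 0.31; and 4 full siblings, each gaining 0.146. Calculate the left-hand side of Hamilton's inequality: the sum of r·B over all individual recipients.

r to a first cousin = 1/8 (first cousins share one grandparent pair — two paths of length 4: r = 2·(1/2)^4 = 1/8).
r to a full niece or nephew = 0.25 (full aunt/uncle↔niece/nephew: two paths of length 3 through the shared grandparent pair: r = 2·(1/2)^3 = 1/4).
r to a half-sibling = 1/4 (half-sibs share one parent — one path of length 2: r = (1/2)^2 = 1/4).
r to a full sibling = 1/2 (full sibs share both parents — two paths of length 2: r = 2·(1/2)^2 = 1/2).
Summing one r·B term per recipient: 4·0.125·0.409 + 4·0.25·0.337 + 3·0.25·0.31 + 4·0.5·0.146 = 1.066.

1.066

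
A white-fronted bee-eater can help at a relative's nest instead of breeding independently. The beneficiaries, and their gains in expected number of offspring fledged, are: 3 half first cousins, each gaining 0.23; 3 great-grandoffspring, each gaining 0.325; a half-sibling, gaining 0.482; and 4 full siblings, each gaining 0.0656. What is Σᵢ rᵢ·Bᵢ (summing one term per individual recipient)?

r to a half first cousin = 1/16 (half first cousins share one grandparent — one path of length 4: r = (1/2)^4 = 1/16).
r to a great-grandoffspring = 0.125 (three parent–offspring links: r = (1/2)^3 = 1/8).
r to a half-sibling = 1/4 (half-sibs share one parent — one path of length 2: r = (1/2)^2 = 1/4).
r to a full sibling = 0.5 (full sibs share both parents — two paths of length 2: r = 2·(1/2)^2 = 1/2).
Summing one r·B term per recipient: 3·0.0625·0.23 + 3·0.125·0.325 + 1·0.25·0.482 + 4·0.5·0.0656 = 0.4167.

0.4167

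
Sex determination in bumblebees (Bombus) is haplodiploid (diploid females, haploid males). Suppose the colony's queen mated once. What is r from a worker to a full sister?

0.75

Haplodiploid full sisters inherit their father's entire haploid genome identically (contributing 1/2) and on average half of their mother's contribution (1/2 · 1/2 = 1/4); r = 1/2 + 1/4 = 3/4.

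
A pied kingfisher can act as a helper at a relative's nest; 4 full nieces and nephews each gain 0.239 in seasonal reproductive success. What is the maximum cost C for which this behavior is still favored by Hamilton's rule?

0.239

r to a full niece or nephew = 1/4 (full aunt/uncle↔niece/nephew: two paths of length 3 through the shared grandparent pair: r = 2·(1/2)^3 = 1/4).
Hamilton's rule: n·r·B > C, so the trait is favored while C < n·r·B = 4·0.25·0.239 = 0.239.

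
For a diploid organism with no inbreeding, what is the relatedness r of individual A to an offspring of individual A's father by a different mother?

0.25

Each parent–offspring link contributes a factor of 1/2, and independent paths through distinct common ancestors add.
Half-sibs share one parent — one path of length 2: r = (1/2)^2 = 1/4.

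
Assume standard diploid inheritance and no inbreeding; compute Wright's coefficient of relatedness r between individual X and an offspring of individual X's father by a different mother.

0.25

Each parent–offspring link contributes a factor of 1/2, and independent paths through distinct common ancestors add.
Half-sibs share one parent — one path of length 2: r = (1/2)^2 = 1/4.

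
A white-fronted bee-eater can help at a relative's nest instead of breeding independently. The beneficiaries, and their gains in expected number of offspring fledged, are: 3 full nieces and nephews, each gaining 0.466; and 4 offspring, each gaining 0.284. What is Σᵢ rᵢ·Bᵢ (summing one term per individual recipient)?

r to a full niece or nephew = 1/4 (full aunt/uncle↔niece/nephew: two paths of length 3 through the shared grandparent pair: r = 2·(1/2)^3 = 1/4).
r to an offspring = 0.5 (one parent–offspring link: r = (1/2)^1 = 1/2).
Summing one r·B term per recipient: 3·0.25·0.466 + 4·0.5·0.284 = 0.9175.

0.9175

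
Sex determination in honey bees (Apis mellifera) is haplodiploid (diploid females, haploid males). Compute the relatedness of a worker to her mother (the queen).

0.5

One meiotic link between diploid queen and diploid daughter: r = 1/2.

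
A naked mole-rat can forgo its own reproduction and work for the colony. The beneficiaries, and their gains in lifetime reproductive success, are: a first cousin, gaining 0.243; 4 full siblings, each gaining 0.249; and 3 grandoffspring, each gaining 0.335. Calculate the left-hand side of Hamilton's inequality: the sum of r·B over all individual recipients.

0.779625

r to a first cousin = 1/8 (first cousins share one grandparent pair — two paths of length 4: r = 2·(1/2)^4 = 1/8).
r to a full sibling = 1/2 (full sibs share both parents — two paths of length 2: r = 2·(1/2)^2 = 1/2).
r to a grandoffspring = 0.25 (two parent–offspring links: r = (1/2)^2 = 1/4).
Summing one r·B term per recipient: 1·0.125·0.243 + 4·0.5·0.249 + 3·0.25·0.335 = 0.779625.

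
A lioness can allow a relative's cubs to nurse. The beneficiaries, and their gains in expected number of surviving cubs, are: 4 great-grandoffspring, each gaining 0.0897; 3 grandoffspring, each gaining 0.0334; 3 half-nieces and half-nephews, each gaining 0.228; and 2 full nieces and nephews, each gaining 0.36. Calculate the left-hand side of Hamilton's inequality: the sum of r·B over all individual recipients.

r to a great-grandoffspring = 1/8 (three parent–offspring links: r = (1/2)^3 = 1/8).
r to a grandoffspring = 1/4 (two parent–offspring links: r = (1/2)^2 = 1/4).
r to a half-niece or half-nephew = 1/8 (half-aunt/uncle↔niece/nephew: one path of length 3: r = (1/2)^3 = 1/8).
r to a full niece or nephew = 0.25 (full aunt/uncle↔niece/nephew: two paths of length 3 through the shared grandparent pair: r = 2·(1/2)^3 = 1/4).
Summing one r·B term per recipient: 4·0.125·0.0897 + 3·0.25·0.0334 + 3·0.125·0.228 + 2·0.25·0.36 = 0.3354.

0.3354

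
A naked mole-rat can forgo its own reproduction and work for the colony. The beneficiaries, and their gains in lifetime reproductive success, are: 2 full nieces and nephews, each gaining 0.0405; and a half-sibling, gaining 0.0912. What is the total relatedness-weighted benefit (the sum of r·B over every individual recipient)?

r to a full niece or nephew = 1/4 (full aunt/uncle↔niece/nephew: two paths of length 3 through the shared grandparent pair: r = 2·(1/2)^3 = 1/4).
r to a half-sibling = 0.25 (half-sibs share one parent — one path of length 2: r = (1/2)^2 = 1/4).
Summing one r·B term per recipient: 2·0.25·0.0405 + 1·0.25·0.0912 = 0.04305.

0.04305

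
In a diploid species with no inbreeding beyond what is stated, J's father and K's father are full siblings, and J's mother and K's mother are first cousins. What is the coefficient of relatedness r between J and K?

Relatedness sums over independent paths through distinct common ancestors.
J and K are related in two ways: first cousins through their fathers (r = 1/8) and second cousins through their mothers (r = 1/32).
r = 1/8 + 1/32 = 5/32 = 0.15625.

0.15625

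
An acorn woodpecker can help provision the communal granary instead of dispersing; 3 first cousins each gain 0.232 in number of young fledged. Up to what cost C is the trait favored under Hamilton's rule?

r to a first cousin = 1/8 (first cousins share one grandparent pair — two paths of length 4: r = 2·(1/2)^4 = 1/8).
Hamilton's rule: n·r·B > C, so the trait is favored while C < n·r·B = 3·0.125·0.232 = 0.087.

0.087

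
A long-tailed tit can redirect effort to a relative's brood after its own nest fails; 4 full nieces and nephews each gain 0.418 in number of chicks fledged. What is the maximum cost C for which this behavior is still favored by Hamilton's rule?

r to a full niece or nephew = 0.25 (full aunt/uncle↔niece/nephew: two paths of length 3 through the shared grandparent pair: r = 2·(1/2)^3 = 1/4).
Hamilton's rule: n·r·B > C, so the trait is favored while C < n·r·B = 4·0.25·0.418 = 0.418.

0.418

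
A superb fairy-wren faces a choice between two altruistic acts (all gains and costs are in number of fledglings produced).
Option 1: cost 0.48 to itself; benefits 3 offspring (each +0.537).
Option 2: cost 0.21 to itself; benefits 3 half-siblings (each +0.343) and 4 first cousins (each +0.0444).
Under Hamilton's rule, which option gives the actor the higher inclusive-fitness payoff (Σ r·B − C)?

Option 1

Option 1: r to an offspring = 0.5.
Option 1: Σ r·B − C = (3·0.5·0.537) − 0.48 = 0.3255.
Option 2: r to a half-sibling = 0.25.
Option 2: r to a first cousin = 0.125.
Option 2: Σ r·B − C = (3·0.25·0.343 + 4·0.125·0.0444) − 0.21 = 0.06945.
Option 1 has the higher net inclusive-fitness payoff.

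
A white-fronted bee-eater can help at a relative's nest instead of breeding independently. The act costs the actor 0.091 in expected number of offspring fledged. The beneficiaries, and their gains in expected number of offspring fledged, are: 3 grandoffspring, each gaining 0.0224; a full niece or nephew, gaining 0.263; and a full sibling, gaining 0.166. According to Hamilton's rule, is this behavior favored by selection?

Hamilton's rule: the trait is favored when the sum of r·B over every recipient exceeds the actor's cost C.
r to a grandoffspring = 1/4 (two parent–offspring links: r = (1/2)^2 = 1/4).
r to a full niece or nephew = 1/4 (full aunt/uncle↔niece/nephew: two paths of length 3 through the shared grandparent pair: r = 2·(1/2)^3 = 1/4).
r to a full sibling = 1/2 (full sibs share both parents — two paths of length 2: r = 2·(1/2)^2 = 1/2).
Summing one r·B term per recipient: 3·0.25·0.0224 + 1·0.25·0.263 + 1·0.5·0.166 = 0.16555.
0.16555 > 0.091: the indirect benefit exceeds the cost.

Yes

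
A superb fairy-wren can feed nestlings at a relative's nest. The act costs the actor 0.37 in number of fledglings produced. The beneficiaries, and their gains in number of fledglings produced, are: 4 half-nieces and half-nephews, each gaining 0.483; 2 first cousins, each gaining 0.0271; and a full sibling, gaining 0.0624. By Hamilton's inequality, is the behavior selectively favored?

No

Hamilton's rule: the trait is favored when the sum of r·B over every recipient exceeds the actor's cost C.
r to a half-niece or half-nephew = 0.125 (half-aunt/uncle↔niece/nephew: one path of length 3: r = (1/2)^3 = 1/8).
r to a first cousin = 1/8 (first cousins share one grandparent pair — two paths of length 4: r = 2·(1/2)^4 = 1/8).
r to a full sibling = 1/2 (full sibs share both parents — two paths of length 2: r = 2·(1/2)^2 = 1/2).
Summing one r·B term per recipient: 4·0.125·0.483 + 2·0.125·0.0271 + 1·0.5·0.0624 = 0.279475.
0.279475 < 0.37: the indirect benefit is less than the cost.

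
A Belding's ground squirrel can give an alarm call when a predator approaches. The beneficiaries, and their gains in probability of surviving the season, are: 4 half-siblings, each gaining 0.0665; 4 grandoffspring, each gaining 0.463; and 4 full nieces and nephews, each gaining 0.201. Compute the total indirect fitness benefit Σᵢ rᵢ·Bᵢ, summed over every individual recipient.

r to a half-sibling = 0.25 (half-sibs share one parent — one path of length 2: r = (1/2)^2 = 1/4).
r to a grandoffspring = 0.25 (two parent–offspring links: r = (1/2)^2 = 1/4).
r to a full niece or nephew = 1/4 (full aunt/uncle↔niece/nephew: two paths of length 3 through the shared grandparent pair: r = 2·(1/2)^3 = 1/4).
Summing one r·B term per recipient: 4·0.25·0.0665 + 4·0.25·0.463 + 4·0.25·0.201 = 0.7305.

0.7305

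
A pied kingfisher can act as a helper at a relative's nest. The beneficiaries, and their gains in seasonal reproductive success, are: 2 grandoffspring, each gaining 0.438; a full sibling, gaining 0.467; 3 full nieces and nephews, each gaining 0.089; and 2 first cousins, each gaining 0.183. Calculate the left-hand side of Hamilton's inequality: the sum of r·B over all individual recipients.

0.565

r to a grandoffspring = 0.25 (two parent–offspring links: r = (1/2)^2 = 1/4).
r to a full sibling = 1/2 (full sibs share both parents — two paths of length 2: r = 2·(1/2)^2 = 1/2).
r to a full niece or nephew = 1/4 (full aunt/uncle↔niece/nephew: two paths of length 3 through the shared grandparent pair: r = 2·(1/2)^3 = 1/4).
r to a first cousin = 0.125 (first cousins share one grandparent pair — two paths of length 4: r = 2·(1/2)^4 = 1/8).
Summing one r·B term per recipient: 2·0.25·0.438 + 1·0.5·0.467 + 3·0.25·0.089 + 2·0.125·0.183 = 0.565.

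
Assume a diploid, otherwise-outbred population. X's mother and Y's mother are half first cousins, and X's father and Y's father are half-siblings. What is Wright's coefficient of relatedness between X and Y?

0.078125

Independent pedigree routes through distinct common ancestors add.
X and Y are related in two ways: half second cousins through their mothers (r = 1/64) and half first cousins through their fathers (r = 1/16).
r = 1/64 + 1/16 = 0.078125.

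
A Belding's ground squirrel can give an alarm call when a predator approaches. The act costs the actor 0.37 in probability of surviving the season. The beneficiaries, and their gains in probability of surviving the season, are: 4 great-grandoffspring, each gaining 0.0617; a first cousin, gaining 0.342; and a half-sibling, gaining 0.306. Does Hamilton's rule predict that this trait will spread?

Hamilton's rule: the trait is favored when the sum of r·B over every recipient exceeds the actor's cost C.
r to a great-grandoffspring = 1/8 (three parent–offspring links: r = (1/2)^3 = 1/8).
r to a first cousin = 0.125 (first cousins share one grandparent pair — two paths of length 4: r = 2·(1/2)^4 = 1/8).
r to a half-sibling = 0.25 (half-sibs share one parent — one path of length 2: r = (1/2)^2 = 1/4).
Summing one r·B term per recipient: 4·0.125·0.0617 + 1·0.125·0.342 + 1·0.25·0.306 = 0.1501.
0.1501 < 0.37: the indirect benefit is less than the cost.

No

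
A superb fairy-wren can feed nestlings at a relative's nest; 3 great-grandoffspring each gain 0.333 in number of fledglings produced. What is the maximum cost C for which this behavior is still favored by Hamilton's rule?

0.124875

r to a great-grandoffspring = 0.125 (three parent–offspring links: r = (1/2)^3 = 1/8).
Hamilton's rule: n·r·B > C, so the trait is favored while C < n·r·B = 3·0.125·0.333 = 0.124875.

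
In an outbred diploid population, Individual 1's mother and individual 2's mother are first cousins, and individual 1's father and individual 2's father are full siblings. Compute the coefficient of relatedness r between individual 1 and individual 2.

0.15625

With two independent routes of shared ancestry, r is the sum of the two contributions.
Individual 1 and individual 2 are related in two ways: second cousins through their mothers (r = 1/32) and first cousins through their fathers (r = 1/8).
r = 1/32 + 1/8 = 5/32 = 0.15625.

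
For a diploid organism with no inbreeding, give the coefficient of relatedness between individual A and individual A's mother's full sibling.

Each parent–offspring link contributes a factor of 1/2, and independent paths through distinct common ancestors add.
Full aunt/uncle↔niece/nephew: two paths of length 3 through the shared grandparent pair: r = 2·(1/2)^3 = 1/4.

0.25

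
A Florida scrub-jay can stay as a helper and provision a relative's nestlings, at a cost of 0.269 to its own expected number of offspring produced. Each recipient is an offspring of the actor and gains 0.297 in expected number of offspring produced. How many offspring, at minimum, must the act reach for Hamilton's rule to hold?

r to an offspring = 1/2 (one parent–offspring link: r = (1/2)^1 = 1/2).
Hamilton's rule: n·r·B > C  ⇒  n > C/(r·B) = 0.269/(0.5·0.297) = 1.811.
The smallest integer exceeding 1.811 is 2.

2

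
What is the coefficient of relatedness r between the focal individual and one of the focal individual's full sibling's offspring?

Each parent–offspring link contributes a factor of 1/2, and independent paths through distinct common ancestors add.
Full aunt/uncle↔niece/nephew: two paths of length 3 through the shared grandparent pair: r = 2·(1/2)^3 = 1/4.

0.25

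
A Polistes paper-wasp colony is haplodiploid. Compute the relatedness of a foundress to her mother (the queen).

0.5

One meiotic link between diploid queen and diploid daughter: r = 1/2.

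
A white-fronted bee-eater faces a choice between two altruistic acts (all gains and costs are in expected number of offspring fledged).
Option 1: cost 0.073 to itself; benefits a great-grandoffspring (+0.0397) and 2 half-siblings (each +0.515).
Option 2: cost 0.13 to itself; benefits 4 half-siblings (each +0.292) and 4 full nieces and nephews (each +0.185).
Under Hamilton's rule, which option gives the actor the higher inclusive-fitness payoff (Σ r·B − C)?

Option 2

Option 1: r to a great-grandoffspring = 0.125.
Option 1: r to a half-sibling = 0.25.
Option 1: Σ r·B − C = (1·0.125·0.0397 + 2·0.25·0.515) − 0.073 = 0.1894625.
Option 2: r to a half-sibling = 0.25.
Option 2: r to a full niece or nephew = 0.25.
Option 2: Σ r·B − C = (4·0.25·0.292 + 4·0.25·0.185) − 0.13 = 0.347.
Option 2 has the higher net inclusive-fitness payoff.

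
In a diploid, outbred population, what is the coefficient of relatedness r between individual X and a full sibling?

Each parent–offspring link contributes a factor of 1/2, and independent paths through distinct common ancestors add.
Full sibs share both parents — two paths of length 2: r = 2·(1/2)^2 = 1/2.

0.5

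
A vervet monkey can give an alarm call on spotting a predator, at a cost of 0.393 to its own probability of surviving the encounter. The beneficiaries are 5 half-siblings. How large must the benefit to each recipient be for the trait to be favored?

0.3144

r to a half-sibling = 1/4 (half-sibs share one parent — one path of length 2: r = (1/2)^2 = 1/4).
Hamilton's rule with n recipients of equal r: n·r·B > C, so B > C/(n·r) = 0.393/(5·0.25) = 0.3144.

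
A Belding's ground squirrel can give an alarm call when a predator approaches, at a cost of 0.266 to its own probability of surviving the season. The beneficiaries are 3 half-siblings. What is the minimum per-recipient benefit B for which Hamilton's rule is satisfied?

r to a half-sibling = 1/4 (half-sibs share one parent — one path of length 2: r = (1/2)^2 = 1/4).
Hamilton's rule with n recipients of equal r: n·r·B > C, so B > C/(n·r) = 0.266/(3·0.25) = 0.3547.

0.3547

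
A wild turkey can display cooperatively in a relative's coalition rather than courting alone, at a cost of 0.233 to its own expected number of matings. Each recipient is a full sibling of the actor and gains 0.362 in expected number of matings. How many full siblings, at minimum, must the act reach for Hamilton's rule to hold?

2

r to a full sibling = 1/2 (full sibs share both parents — two paths of length 2: r = 2·(1/2)^2 = 1/2).
Hamilton's rule: n·r·B > C  ⇒  n > C/(r·B) = 0.233/(0.5·0.362) = 1.287.
The smallest integer exceeding 1.287 is 2.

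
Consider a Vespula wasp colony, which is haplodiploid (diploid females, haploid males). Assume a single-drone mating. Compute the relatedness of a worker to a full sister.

0.75

Haplodiploid full sisters inherit their father's entire haploid genome identically (contributing 1/2) and on average half of their mother's contribution (1/2 · 1/2 = 1/4); r = 1/2 + 1/4 = 3/4.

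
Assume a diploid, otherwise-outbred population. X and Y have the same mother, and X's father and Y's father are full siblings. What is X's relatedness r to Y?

0.375

With two independent routes of shared ancestry, r is the sum of the two contributions.
X and Y are related in two ways: half-sibs through their shared mother (r = 1/4) and first cousins through their fathers (r = 1/8).
r = 1/4 + 1/8 = 3/8 = 0.375.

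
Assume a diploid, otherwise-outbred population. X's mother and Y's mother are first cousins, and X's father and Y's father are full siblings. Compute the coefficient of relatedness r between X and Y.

0.15625

With two independent routes of shared ancestry, r is the sum of the two contributions.
X and Y are related in two ways: second cousins through their mothers (r = 1/32) and first cousins through their fathers (r = 1/8).
r = 1/32 + 1/8 = 5/32 = 0.15625.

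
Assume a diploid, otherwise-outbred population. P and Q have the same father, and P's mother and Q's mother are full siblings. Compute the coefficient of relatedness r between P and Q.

0.375

Relatedness sums over independent paths through distinct common ancestors.
P and Q are related in two ways: half-sibs through their shared father (r = 1/4) and first cousins through their mothers (r = 1/8).
r = 1/4 + 1/8 = 0.375.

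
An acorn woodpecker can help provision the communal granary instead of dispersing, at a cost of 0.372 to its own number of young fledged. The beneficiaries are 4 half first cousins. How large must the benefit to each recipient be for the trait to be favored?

r to a half first cousin = 0.0625 (half first cousins share one grandparent — one path of length 4: r = (1/2)^4 = 1/16).
Hamilton's rule with n recipients of equal r: n·r·B > C, so B > C/(n·r) = 0.372/(4·0.0625) = 1.488.

1.488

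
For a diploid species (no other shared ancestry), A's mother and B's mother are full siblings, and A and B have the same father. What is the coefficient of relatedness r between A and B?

0.375

With two independent routes of shared ancestry, r is the sum of the two contributions.
A and B are related in two ways: first cousins through their mothers (r = 1/8) and half-sibs through their shared father (r = 1/4).
r = 1/8 + 1/4 = 0.375.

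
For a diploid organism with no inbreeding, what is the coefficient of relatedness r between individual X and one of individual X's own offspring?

Each parent–offspring link contributes a factor of 1/2, and independent paths through distinct common ancestors add.
One parent–offspring link: r = (1/2)^1 = 1/2.

0.5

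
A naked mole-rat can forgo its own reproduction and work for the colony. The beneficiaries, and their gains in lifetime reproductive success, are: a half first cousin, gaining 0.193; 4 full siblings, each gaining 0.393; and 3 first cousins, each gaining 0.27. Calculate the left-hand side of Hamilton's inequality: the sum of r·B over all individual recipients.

0.8993125

r to a half first cousin = 1/16 (half first cousins share one grandparent — one path of length 4: r = (1/2)^4 = 1/16).
r to a full sibling = 0.5 (full sibs share both parents — two paths of length 2: r = 2·(1/2)^2 = 1/2).
r to a first cousin = 1/8 (first cousins share one grandparent pair — two paths of length 4: r = 2·(1/2)^4 = 1/8).
Summing one r·B term per recipient: 1·0.0625·0.193 + 4·0.5·0.393 + 3·0.125·0.27 = 0.8993125.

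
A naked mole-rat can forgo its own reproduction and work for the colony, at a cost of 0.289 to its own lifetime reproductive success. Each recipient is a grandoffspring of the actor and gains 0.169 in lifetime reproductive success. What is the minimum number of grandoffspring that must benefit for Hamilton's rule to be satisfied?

7

r to a grandoffspring = 1/4 (two parent–offspring links: r = (1/2)^2 = 1/4).
Hamilton's rule: n·r·B > C  ⇒  n > C/(r·B) = 0.289/(0.25·0.169) = 6.84.
The smallest integer exceeding 6.84 is 7.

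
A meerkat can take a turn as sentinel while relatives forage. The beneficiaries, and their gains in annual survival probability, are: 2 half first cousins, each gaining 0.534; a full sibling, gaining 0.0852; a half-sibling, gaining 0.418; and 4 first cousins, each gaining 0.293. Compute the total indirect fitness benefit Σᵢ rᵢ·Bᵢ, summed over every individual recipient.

r to a half first cousin = 1/16 (half first cousins share one grandparent — one path of length 4: r = (1/2)^4 = 1/16).
r to a full sibling = 0.5 (full sibs share both parents — two paths of length 2: r = 2·(1/2)^2 = 1/2).
r to a half-sibling = 0.25 (half-sibs share one parent — one path of length 2: r = (1/2)^2 = 1/4).
r to a first cousin = 0.125 (first cousins share one grandparent pair — two paths of length 4: r = 2·(1/2)^4 = 1/8).
Summing one r·B term per recipient: 2·0.0625·0.534 + 1·0.5·0.0852 + 1·0.25·0.418 + 4·0.125·0.293 = 0.36035.

0.36035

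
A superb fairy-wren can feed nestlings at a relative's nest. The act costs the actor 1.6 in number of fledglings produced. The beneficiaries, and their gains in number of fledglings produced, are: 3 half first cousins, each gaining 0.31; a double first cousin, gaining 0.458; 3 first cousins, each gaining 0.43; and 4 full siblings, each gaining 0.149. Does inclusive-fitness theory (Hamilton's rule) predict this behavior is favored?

No

Hamilton's rule: the trait is favored when the sum of r·B over every recipient exceeds the actor's cost C.
r to a half first cousin = 1/16 (half first cousins share one grandparent — one path of length 4: r = (1/2)^4 = 1/16).
r to a double first cousin = 0.25 (double first cousins share both grandparent pairs — four paths of length 4: r = 4·(1/2)^4 = 1/4).
r to a first cousin = 1/8 (first cousins share one grandparent pair — two paths of length 4: r = 2·(1/2)^4 = 1/8).
r to a full sibling = 0.5 (full sibs share both parents — two paths of length 2: r = 2·(1/2)^2 = 1/2).
Summing one r·B term per recipient: 3·0.0625·0.31 + 1·0.25·0.458 + 3·0.125·0.43 + 4·0.5·0.149 = 0.631875.
0.631875 < 1.6: the indirect benefit is less than the cost.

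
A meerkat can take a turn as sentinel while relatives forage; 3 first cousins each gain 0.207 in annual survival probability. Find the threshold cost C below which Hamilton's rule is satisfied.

r to a first cousin = 1/8 (first cousins share one grandparent pair — two paths of length 4: r = 2·(1/2)^4 = 1/8).
Hamilton's rule: n·r·B > C, so the trait is favored while C < n·r·B = 3·0.125·0.207 = 0.077625.

0.077625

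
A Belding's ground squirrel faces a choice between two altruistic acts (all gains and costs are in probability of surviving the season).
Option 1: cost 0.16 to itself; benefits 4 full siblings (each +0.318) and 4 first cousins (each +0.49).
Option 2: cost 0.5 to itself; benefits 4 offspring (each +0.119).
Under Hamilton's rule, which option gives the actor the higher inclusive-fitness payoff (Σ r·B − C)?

Option 1

Option 1: r to a full sibling = 0.5.
Option 1: r to a first cousin = 0.125.
Option 1: Σ r·B − C = (4·0.5·0.318 + 4·0.125·0.49) − 0.16 = 0.721.
Option 2: r to an offspring = 0.5.
Option 2: Σ r·B − C = (4·0.5·0.119) − 0.5 = -0.262.
Option 1 has the higher net inclusive-fitness payoff.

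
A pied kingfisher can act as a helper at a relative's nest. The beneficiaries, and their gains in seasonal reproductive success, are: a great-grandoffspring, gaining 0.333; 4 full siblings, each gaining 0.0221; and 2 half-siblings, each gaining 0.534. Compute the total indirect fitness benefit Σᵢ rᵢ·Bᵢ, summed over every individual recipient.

0.352825

r to a great-grandoffspring = 0.125 (three parent–offspring links: r = (1/2)^3 = 1/8).
r to a full sibling = 0.5 (full sibs share both parents — two paths of length 2: r = 2·(1/2)^2 = 1/2).
r to a half-sibling = 0.25 (half-sibs share one parent — one path of length 2: r = (1/2)^2 = 1/4).
Summing one r·B term per recipient: 1·0.125·0.333 + 4·0.5·0.0221 + 2·0.25·0.534 = 0.352825.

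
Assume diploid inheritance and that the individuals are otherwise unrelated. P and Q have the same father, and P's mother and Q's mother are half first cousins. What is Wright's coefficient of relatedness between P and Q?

Wright's path rule: contributions from independent ancestry routes add.
P and Q are related in two ways: half-sibs through their shared father (r = 1/4) and half second cousins through their mothers (r = 1/64).
r = 1/4 + 1/64 = 17/64 = 0.265625.

0.265625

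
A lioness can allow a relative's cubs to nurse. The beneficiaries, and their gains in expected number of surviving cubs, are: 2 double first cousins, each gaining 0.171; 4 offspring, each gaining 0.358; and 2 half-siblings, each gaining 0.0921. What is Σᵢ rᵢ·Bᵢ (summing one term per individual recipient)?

r to a double first cousin = 1/4 (double first cousins share both grandparent pairs — four paths of length 4: r = 4·(1/2)^4 = 1/4).
r to an offspring = 0.5 (one parent–offspring link: r = (1/2)^1 = 1/2).
r to a half-sibling = 1/4 (half-sibs share one parent — one path of length 2: r = (1/2)^2 = 1/4).
Summing one r·B term per recipient: 2·0.25·0.171 + 4·0.5·0.358 + 2·0.25·0.0921 = 0.84755.

0.84755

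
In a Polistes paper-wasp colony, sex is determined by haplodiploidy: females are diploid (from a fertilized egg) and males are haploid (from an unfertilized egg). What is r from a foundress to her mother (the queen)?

One meiotic link between diploid queen and diploid daughter: r = 1/2.

0.5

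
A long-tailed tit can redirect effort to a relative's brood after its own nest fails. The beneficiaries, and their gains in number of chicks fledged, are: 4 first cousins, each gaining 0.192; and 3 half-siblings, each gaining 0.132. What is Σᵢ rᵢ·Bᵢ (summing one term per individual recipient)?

r to a first cousin = 0.125 (first cousins share one grandparent pair — two paths of length 4: r = 2·(1/2)^4 = 1/8).
r to a half-sibling = 1/4 (half-sibs share one parent — one path of length 2: r = (1/2)^2 = 1/4).
Summing one r·B term per recipient: 4·0.125·0.192 + 3·0.25·0.132 = 0.195.

0.195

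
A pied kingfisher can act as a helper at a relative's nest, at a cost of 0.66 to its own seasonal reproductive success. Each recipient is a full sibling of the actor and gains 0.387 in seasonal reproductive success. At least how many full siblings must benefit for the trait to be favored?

r to a full sibling = 0.5 (full sibs share both parents — two paths of length 2: r = 2·(1/2)^2 = 1/2).
Hamilton's rule: n·r·B > C  ⇒  n > C/(r·B) = 0.66/(0.5·0.387) = 3.411.
The smallest integer exceeding 3.411 is 4.

4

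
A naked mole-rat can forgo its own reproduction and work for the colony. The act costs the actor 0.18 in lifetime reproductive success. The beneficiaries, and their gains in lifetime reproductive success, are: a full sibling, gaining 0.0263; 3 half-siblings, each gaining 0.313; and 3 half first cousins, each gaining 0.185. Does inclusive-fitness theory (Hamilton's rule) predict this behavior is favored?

Yes

Hamilton's rule: the trait is favored when the sum of r·B over every recipient exceeds the actor's cost C.
r to a full sibling = 1/2 (full sibs share both parents — two paths of length 2: r = 2·(1/2)^2 = 1/2).
r to a half-sibling = 0.25 (half-sibs share one parent — one path of length 2: r = (1/2)^2 = 1/4).
r to a half first cousin = 0.0625 (half first cousins share one grandparent — one path of length 4: r = (1/2)^4 = 1/16).
Summing one r·B term per recipient: 1·0.5·0.0263 + 3·0.25·0.313 + 3·0.0625·0.185 = 0.2825875.
0.2825875 > 0.18: the indirect benefit exceeds the cost.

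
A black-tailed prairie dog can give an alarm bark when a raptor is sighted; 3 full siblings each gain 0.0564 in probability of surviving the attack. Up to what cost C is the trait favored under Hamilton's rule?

r to a full sibling = 1/2 (full sibs share both parents — two paths of length 2: r = 2·(1/2)^2 = 1/2).
Hamilton's rule: n·r·B > C, so the trait is favored while C < n·r·B = 3·0.5·0.0564 = 0.0846.

0.0846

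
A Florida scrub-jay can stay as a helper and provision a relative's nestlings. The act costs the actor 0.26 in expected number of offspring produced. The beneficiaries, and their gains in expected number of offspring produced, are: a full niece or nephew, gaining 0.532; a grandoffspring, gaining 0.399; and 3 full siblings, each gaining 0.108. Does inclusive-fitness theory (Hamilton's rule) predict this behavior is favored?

Yes

Hamilton's rule: the trait is favored when the sum of r·B over every recipient exceeds the actor's cost C.
r to a full niece or nephew = 0.25 (full aunt/uncle↔niece/nephew: two paths of length 3 through the shared grandparent pair: r = 2·(1/2)^3 = 1/4).
r to a grandoffspring = 0.25 (two parent–offspring links: r = (1/2)^2 = 1/4).
r to a full sibling = 0.5 (full sibs share both parents — two paths of length 2: r = 2·(1/2)^2 = 1/2).
Summing one r·B term per recipient: 1·0.25·0.532 + 1·0.25·0.399 + 3·0.5·0.108 = 0.39475.
0.39475 > 0.26: the indirect benefit exceeds the cost.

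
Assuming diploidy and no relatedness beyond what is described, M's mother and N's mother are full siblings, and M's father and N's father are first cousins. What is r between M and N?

Relatedness sums over independent paths through distinct common ancestors.
M and N are related in two ways: first cousins through their mothers (r = 1/8) and second cousins through their fathers (r = 1/32).
r = 1/8 + 1/32 = 5/32 = 0.15625.

0.15625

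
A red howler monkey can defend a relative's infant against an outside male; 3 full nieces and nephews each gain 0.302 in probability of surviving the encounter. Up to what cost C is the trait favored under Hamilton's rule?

0.2265

r to a full niece or nephew = 0.25 (full aunt/uncle↔niece/nephew: two paths of length 3 through the shared grandparent pair: r = 2·(1/2)^3 = 1/4).
Hamilton's rule: n·r·B > C, so the trait is favored while C < n·r·B = 3·0.25·0.302 = 0.2265.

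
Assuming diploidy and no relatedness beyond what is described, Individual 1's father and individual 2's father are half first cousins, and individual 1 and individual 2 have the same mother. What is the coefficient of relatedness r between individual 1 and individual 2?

0.265625

Independent pedigree routes through distinct common ancestors add.
Individual 1 and individual 2 are related in two ways: half second cousins through their fathers (r = 1/64) and half-sibs through their shared mother (r = 1/4).
r = 1/64 + 1/4 = 17/64 = 0.265625.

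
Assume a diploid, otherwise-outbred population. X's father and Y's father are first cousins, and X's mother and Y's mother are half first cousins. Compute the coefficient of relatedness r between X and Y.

Relatedness sums over independent paths through distinct common ancestors.
X and Y are related in two ways: second cousins through their fathers (r = 1/32) and half second cousins through their mothers (r = 1/64).
r = 1/32 + 1/64 = 3/64 = 0.046875.

0.046875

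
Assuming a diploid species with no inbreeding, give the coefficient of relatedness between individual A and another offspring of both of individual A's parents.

Each parent–offspring link contributes a factor of 1/2, and independent paths through distinct common ancestors add.
Full sibs share both parents — two paths of length 2: r = 2·(1/2)^2 = 1/2.

0.5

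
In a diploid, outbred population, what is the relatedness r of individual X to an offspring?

Each parent–offspring link contributes a factor of 1/2, and independent paths through distinct common ancestors add.
One parent–offspring link: r = (1/2)^1 = 1/2.

0.5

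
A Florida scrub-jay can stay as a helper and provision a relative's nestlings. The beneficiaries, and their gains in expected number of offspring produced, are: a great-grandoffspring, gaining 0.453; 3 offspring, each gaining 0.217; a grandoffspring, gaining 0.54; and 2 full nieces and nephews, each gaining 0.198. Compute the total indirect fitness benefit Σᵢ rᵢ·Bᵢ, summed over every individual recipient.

r to a great-grandoffspring = 1/8 (three parent–offspring links: r = (1/2)^3 = 1/8).
r to an offspring = 1/2 (one parent–offspring link: r = (1/2)^1 = 1/2).
r to a grandoffspring = 1/4 (two parent–offspring links: r = (1/2)^2 = 1/4).
r to a full niece or nephew = 0.25 (full aunt/uncle↔niece/nephew: two paths of length 3 through the shared grandparent pair: r = 2·(1/2)^3 = 1/4).
Summing one r·B term per recipient: 1·0.125·0.453 + 3·0.5·0.217 + 1·0.25·0.54 + 2·0.25·0.198 = 0.616125.

0.616125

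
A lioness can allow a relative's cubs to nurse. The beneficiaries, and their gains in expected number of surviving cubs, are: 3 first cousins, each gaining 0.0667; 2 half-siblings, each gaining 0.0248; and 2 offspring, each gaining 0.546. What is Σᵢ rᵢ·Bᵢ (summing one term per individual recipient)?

r to a first cousin = 0.125 (first cousins share one grandparent pair — two paths of length 4: r = 2·(1/2)^4 = 1/8).
r to a half-sibling = 1/4 (half-sibs share one parent — one path of length 2: r = (1/2)^2 = 1/4).
r to an offspring = 0.5 (one parent–offspring link: r = (1/2)^1 = 1/2).
Summing one r·B term per recipient: 3·0.125·0.0667 + 2·0.25·0.0248 + 2·0.5·0.546 = 0.5834125.

0.5834125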